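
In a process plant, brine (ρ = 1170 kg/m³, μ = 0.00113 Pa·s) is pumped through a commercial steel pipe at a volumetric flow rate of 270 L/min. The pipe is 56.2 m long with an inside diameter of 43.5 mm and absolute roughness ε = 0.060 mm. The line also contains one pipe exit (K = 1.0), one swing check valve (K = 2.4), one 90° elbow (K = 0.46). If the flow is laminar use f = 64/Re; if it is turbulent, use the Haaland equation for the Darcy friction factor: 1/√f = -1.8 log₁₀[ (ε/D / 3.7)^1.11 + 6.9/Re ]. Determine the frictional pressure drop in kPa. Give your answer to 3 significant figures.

Q = 270 L/min = 270/60000 = 0.0045 m³/s.
Cross-sectional area A = πD²/4 = π(0.0435)²/4 = 0.001486 m²; mean velocity V = Q/A = 0.0045/0.001486 = 3.028 m/s.
Reynolds number Re = ρVD/μ = 1170 · 3.028 · 0.0435 / 0.00113 = 1.364e+05.
Re > 4000 → turbulent. Relative roughness ε/D = 6e-05/0.0435 = 0.00138. Haaland: 1/√f = -1.8 log₁₀[(0.00138/3.7)^1.11 + 6.9/1.364e+05] = -1.8 log₁₀[0.000156 + 5.06e-05] = 6.631, so f = 0.02274.
Total minor-loss coefficient ΣK = 1·1 + 1·2.4 + 1·0.46 = 3.86.
ΔP = [f·L/D + ΣK]·(ρV²/2) = [0.02274·56.2/0.0435 + 3.86]·(1170·3.028²/2) = [29.38 + 3.86]·5363 = 1.783e+05 Pa.
ΔP = 1.783e+05 Pa = 178 kPa.

ΔP ≈ 178 kPa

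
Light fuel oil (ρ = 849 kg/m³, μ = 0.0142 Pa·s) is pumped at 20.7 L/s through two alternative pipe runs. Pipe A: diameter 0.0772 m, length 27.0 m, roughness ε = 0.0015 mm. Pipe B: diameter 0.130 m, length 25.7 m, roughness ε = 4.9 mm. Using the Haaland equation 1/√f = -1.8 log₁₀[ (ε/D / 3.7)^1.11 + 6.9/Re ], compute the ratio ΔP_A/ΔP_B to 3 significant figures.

ΔP_A/ΔP_B ≈ 5.58

Pipe A: V = Q/A = 0.0207/0.004681 = 4.422 m/s; Re = 2.041e+04; ε/D = 1.94e-05; Haaland → f = 0.02564; ΔP_A = f(L/D)(ρV²/2) = 7.446e+04 Pa.
Pipe B: V = Q/A = 0.0207/0.01327 = 1.56 m/s; Re = 1.212e+04; ε/D = 0.0377; Haaland → f = 0.06539; ΔP_B = f(L/D)(ρV²/2) = 1.335e+04 Pa.
ΔP_A/ΔP_B = 7.446e+04/1.335e+04 = 5.58.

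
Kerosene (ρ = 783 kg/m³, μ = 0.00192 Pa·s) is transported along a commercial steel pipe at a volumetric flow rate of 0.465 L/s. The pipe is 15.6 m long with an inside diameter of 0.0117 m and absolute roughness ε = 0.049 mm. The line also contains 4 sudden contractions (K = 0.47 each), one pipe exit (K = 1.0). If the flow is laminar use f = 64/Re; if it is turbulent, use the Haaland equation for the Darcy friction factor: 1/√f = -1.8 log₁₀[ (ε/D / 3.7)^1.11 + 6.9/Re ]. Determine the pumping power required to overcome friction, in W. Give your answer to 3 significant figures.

Q = 0.465 L/s = 0.465/1000 = 0.000465 m³/s.
Cross-sectional area A = πD²/4 = π(0.0117)²/4 = 0.0001075 m²; mean velocity V = Q/A = 0.000465/0.0001075 = 4.325 m/s.
Reynolds number Re = ρVD/μ = 783 · 4.325 · 0.0117 / 0.00192 = 2.064e+04.
Re > 4000 → turbulent. Relative roughness ε/D = 4.9e-05/0.0117 = 0.00419. Haaland: 1/√f = -1.8 log₁₀[(0.00419/3.7)^1.11 + 6.9/2.064e+04] = -1.8 log₁₀[0.000537 + 0.000334] = 5.508, so f = 0.03296.
Total minor-loss coefficient ΣK = 4·0.47 + 1·1 = 2.88.
ΔP = [f·L/D + ΣK]·(ρV²/2) = [0.03296·15.6/0.0117 + 2.88]·(783·4.325²/2) = [43.95 + 2.88]·7323 = 3.43e+05 Pa.
Pumping power P = QΔP = 0.000465·3.43e+05 = 159.5 W = 159 W.

P ≈ 159 W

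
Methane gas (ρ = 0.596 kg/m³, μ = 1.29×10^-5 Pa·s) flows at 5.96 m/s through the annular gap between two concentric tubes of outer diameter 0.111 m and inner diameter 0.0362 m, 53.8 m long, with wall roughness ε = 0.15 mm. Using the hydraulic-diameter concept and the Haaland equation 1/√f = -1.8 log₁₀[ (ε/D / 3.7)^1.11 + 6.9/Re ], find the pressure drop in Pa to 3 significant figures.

ΔP ≈ 223 Pa

Hydraulic diameter D_h = 4A/P = D_o - D_i = 0.111 - 0.0362 = 0.0748 m.
Re = ρVD_h/μ = 0.596·5.96·0.0748/1.29e-05 = 2.06e+04.
ε/D_h = 0.00015/0.0748 = 0.00201; Haaland gives 1/√f = -1.8 log₁₀[0.000237+0.000335] = 5.837, so f = 0.02935.
ΔP = f(L/D_h)(ρV²/2) = 0.02935·53.8/0.0748·10.59 = 223.5 Pa.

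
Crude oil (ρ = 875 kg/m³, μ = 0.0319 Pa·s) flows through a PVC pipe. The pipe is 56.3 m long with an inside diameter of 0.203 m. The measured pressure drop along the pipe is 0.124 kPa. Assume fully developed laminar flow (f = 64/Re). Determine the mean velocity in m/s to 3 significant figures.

V ≈ 0.0889 m/s

For laminar flow, f = 64/Re with Re = ρVD/μ, so Darcy-Weisbach reduces to ΔP = 32μLV/D². Solving for V: V = ΔP·D²/(32μL) = 124·(0.203)²/(32·0.0319·56.3) = 0.08891 m/s.
Check: Re = ρVD/μ = 875·0.08891·0.203/0.0319 = 495.1 < 2300, so the laminar assumption holds.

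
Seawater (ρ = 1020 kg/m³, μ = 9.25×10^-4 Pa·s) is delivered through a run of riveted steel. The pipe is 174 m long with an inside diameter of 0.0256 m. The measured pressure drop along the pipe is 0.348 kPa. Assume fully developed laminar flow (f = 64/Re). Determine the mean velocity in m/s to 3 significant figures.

V ≈ 0.0443 m/s

For laminar flow, f = 64/Re with Re = ρVD/μ, so Darcy-Weisbach reduces to ΔP = 32μLV/D². Solving for V: V = ΔP·D²/(32μL) = 348·(0.0256)²/(32·0.000925·174) = 0.04428 m/s.
Check: Re = ρVD/μ = 1020·0.04428·0.0256/0.000925 = 1250 < 2300, so the laminar assumption holds.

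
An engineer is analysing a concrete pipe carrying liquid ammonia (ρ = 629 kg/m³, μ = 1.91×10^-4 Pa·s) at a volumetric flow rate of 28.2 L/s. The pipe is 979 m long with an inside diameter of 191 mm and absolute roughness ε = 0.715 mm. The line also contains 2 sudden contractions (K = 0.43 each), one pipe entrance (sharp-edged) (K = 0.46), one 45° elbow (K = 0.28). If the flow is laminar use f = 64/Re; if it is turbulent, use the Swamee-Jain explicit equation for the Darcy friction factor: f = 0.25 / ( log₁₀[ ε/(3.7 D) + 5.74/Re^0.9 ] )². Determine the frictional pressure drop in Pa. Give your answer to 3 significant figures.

ΔP ≈ 44400 Pa

Q = 28.2 L/s = 28.2/1000 = 0.0282 m³/s.
Cross-sectional area A = πD²/4 = π(0.191)²/4 = 0.02865 m²; mean velocity V = Q/A = 0.0282/0.02865 = 0.9842 m/s.
Reynolds number Re = ρVD/μ = 629 · 0.9842 · 0.191 / 0.000191 = 6.191e+05.
Re > 4000 → turbulent. Relative roughness ε/D = 0.000715/0.191 = 0.00374. Swamee-Jain: f = 0.25/(log₁₀[0.00374/3.7 + 5.74/6.191e+05^0.9])² = 0.25/(log₁₀[0.00101 + 3.52e-05])² = 0.25/(-2.98)² = 0.02815.
Total minor-loss coefficient ΣK = 2·0.43 + 1·0.46 + 1·0.28 = 1.6.
ΔP = [f·L/D + ΣK]·(ρV²/2) = [0.02815·979/0.191 + 1.6]·(629·0.9842²/2) = [144.3 + 1.6]·304.7 = 4.445e+04 Pa.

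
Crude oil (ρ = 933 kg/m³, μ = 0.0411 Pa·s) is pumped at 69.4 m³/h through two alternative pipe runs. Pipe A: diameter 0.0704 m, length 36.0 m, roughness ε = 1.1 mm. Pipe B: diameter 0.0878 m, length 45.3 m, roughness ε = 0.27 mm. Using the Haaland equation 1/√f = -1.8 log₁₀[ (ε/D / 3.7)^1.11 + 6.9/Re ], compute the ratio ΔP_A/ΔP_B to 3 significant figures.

Pipe A: V = Q/A = 0.01928/0.003893 = 4.952 m/s; Re = 7915; ε/D = 0.0156; Haaland → f = 0.04951; ΔP_A = f(L/D)(ρV²/2) = 2.897e+05 Pa.
Pipe B: V = Q/A = 0.01928/0.006055 = 3.184 m/s; Re = 6346; ε/D = 0.00308; Haaland → f = 0.03845; ΔP_B = f(L/D)(ρV²/2) = 9.382e+04 Pa.
ΔP_A/ΔP_B = 2.897e+05/9.382e+04 = 3.09.

ΔP_A/ΔP_B ≈ 3.09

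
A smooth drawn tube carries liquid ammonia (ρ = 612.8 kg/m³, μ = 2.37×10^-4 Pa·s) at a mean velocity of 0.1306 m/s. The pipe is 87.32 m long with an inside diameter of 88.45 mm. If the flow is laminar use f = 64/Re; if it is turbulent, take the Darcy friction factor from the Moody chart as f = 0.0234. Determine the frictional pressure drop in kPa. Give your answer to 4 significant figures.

Reynolds number Re = ρVD/μ = 612.8 · 0.1306 · 0.08845 / 0.000237 = 2.987e+04.
Re > 4000 → turbulent; use the Moody-chart value f = 0.0234.
Darcy-Weisbach: ΔP = f(L/D)(ρV²/2) = 0.0234·(87.32/0.08845)·(612.8·0.1306²/2) = 0.0234·987.2·5.226 = 120.7 Pa.
ΔP = 120.7 Pa = 0.1207 kPa.

ΔP ≈ 0.1207 kPa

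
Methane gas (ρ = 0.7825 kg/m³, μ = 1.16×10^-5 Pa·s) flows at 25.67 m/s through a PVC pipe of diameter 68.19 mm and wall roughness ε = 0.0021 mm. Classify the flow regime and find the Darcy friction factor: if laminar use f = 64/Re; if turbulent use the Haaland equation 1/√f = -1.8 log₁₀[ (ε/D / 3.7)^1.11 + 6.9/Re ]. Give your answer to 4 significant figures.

Re = ρVD/μ = 0.7825·25.67·0.06819/1.16e-05 = 1.181e+05.
Re > 4000 → turbulent. ε/D = 2.1e-06/0.06819 = 3.08e-05; Haaland: 1/√f = -1.8 log₁₀[2.3e-06 + 5.84e-05] = 7.59, so f = 0.01736.

f ≈ 0.01736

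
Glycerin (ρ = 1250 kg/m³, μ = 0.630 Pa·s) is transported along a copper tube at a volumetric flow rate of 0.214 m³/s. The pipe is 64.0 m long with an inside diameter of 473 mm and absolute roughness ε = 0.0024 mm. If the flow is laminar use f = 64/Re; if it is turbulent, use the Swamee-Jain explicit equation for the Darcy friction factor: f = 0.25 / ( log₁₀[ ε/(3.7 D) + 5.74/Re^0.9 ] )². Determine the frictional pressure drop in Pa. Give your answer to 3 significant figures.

Cross-sectional area A = πD²/4 = π(0.473)²/4 = 0.1757 m²; mean velocity V = Q/A = 0.214/0.1757 = 1.218 m/s.
Reynolds number Re = ρVD/μ = 1250 · 1.218 · 0.473 / 0.63 = 1143.
Re < 2300 → laminar flow, so f = 64/Re = 64/1143 = 0.05599 (the turbulent correlation is not needed).
Darcy-Weisbach: ΔP = f(L/D)(ρV²/2) = 0.05599·(64/0.473)·(1250·1.218²/2) = 0.05599·135.3·927 = 7023 Pa.

ΔP ≈ 7020 Pa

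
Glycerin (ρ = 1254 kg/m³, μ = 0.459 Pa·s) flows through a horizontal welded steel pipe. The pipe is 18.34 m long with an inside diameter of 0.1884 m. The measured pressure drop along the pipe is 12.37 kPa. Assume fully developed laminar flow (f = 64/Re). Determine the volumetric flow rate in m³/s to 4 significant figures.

Q ≈ 0.04544 m³/s

For laminar flow, f = 64/Re with Re = ρVD/μ, so Darcy-Weisbach reduces to ΔP = 32μLV/D². Solving for V: V = ΔP·D²/(32μL) = 1.237e+04·(0.1884)²/(32·0.459·18.34) = 1.63 m/s.
Check: Re = ρVD/μ = 1254·1.63·0.1884/0.459 = 838.9 < 2300, so the laminar assumption holds.
Q = V·A = 1.63·(π/4·0.1884²) = 0.04544 m³/s = 0.04544 m³/s.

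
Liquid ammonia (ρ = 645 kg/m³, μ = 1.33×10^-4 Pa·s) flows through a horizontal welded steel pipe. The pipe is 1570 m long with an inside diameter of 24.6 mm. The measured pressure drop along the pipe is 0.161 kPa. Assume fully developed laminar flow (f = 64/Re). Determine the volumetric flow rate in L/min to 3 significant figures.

Q ≈ 0.416 L/min

For laminar flow, f = 64/Re with Re = ρVD/μ, so Darcy-Weisbach reduces to ΔP = 32μLV/D². Solving for V: V = ΔP·D²/(32μL) = 161·(0.0246)²/(32·0.000133·1570) = 0.01458 m/s.
Check: Re = ρVD/μ = 645·0.01458·0.0246/0.000133 = 1740 < 2300, so the laminar assumption holds.
Q = V·A = 0.01458·(π/4·0.0246²) = 6.93e-06 m³/s = 0.416 L/min.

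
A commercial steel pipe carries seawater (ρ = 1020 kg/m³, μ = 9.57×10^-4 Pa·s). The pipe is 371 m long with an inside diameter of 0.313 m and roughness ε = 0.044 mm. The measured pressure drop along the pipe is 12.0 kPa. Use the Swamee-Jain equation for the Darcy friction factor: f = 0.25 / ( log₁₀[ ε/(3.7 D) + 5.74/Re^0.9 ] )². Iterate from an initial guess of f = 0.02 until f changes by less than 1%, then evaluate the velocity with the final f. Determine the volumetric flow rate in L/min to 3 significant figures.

Q ≈ 5250 L/min

Rearranging Darcy-Weisbach: V = √(2·ΔP·D/(f·L·ρ)). With ε/D = 4.4e-05/0.313 = 0.000141, iterate starting from f = 0.02:
  f = 0.02 → V = √(2·1.2e+04·0.313/(0.02·371·1020)) = 0.9963 m/s; Re = ρVD/μ = 3.324e+05; f → 0.01561
  f = 0.01561 → V = 1.128 m/s; Re = 3.762e+05; f → 0.01538
  f = 0.01538 → V = 1.136 m/s; Re = 3.79e+05; f → 0.01537
Converged (Δf/f < 1%). With the final f = 0.01537: V = √(2·1.2e+04·0.313/(0.01537·371·1020)) = 1.136 m/s.
Q = V·A = 1.136·(π/4·0.313²) = 0.08744 m³/s = 5250 L/min.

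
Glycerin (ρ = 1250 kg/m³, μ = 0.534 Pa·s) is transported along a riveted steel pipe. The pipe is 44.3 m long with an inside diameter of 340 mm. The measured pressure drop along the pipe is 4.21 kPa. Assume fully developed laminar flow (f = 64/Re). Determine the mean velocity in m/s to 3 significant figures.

V ≈ 0.643 m/s

For laminar flow, f = 64/Re with Re = ρVD/μ, so Darcy-Weisbach reduces to ΔP = 32μLV/D². Solving for V: V = ΔP·D²/(32μL) = 4210·(0.34)²/(32·0.534·44.3) = 0.6429 m/s.
Check: Re = ρVD/μ = 1250·0.6429·0.34/0.534 = 511.7 < 2300, so the laminar assumption holds.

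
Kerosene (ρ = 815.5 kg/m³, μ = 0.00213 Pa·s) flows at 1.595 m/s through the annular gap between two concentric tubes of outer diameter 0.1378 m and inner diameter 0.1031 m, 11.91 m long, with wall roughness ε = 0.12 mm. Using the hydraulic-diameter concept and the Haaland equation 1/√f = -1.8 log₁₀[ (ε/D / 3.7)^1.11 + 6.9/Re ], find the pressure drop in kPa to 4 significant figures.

ΔP ≈ 11.29 kPa

Hydraulic diameter D_h = 4A/P = D_o - D_i = 0.1378 - 0.1031 = 0.0347 m.
Re = ρVD_h/μ = 815.5·1.595·0.0347/0.00213 = 2.119e+04.
ε/D_h = 0.00012/0.0347 = 0.00346; Haaland gives 1/√f = -1.8 log₁₀[0.000434+0.000326] = 5.615, so f = 0.03172.
ΔP = f(L/D_h)(ρV²/2) = 0.03172·11.91/0.0347·1037 = 1.129e+04 Pa.
ΔP = 11.29 kPa.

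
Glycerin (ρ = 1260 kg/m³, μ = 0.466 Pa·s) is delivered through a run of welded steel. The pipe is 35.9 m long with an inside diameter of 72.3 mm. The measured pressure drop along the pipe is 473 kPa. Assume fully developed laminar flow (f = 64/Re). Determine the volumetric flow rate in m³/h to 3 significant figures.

For laminar flow, f = 64/Re with Re = ρVD/μ, so Darcy-Weisbach reduces to ΔP = 32μLV/D². Solving for V: V = ΔP·D²/(32μL) = 4.73e+05·(0.0723)²/(32·0.466·35.9) = 4.619 m/s.
Check: Re = ρVD/μ = 1260·4.619·0.0723/0.466 = 902.9 < 2300, so the laminar assumption holds.
Q = V·A = 4.619·(π/4·0.0723²) = 0.01896 m³/s = 68.3 m³/h.

Q ≈ 68.3 m³/h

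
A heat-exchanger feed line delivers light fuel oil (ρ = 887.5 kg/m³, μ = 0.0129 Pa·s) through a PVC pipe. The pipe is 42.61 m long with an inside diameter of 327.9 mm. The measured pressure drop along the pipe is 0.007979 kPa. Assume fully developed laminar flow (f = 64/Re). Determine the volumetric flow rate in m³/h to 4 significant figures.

For laminar flow, f = 64/Re with Re = ρVD/μ, so Darcy-Weisbach reduces to ΔP = 32μLV/D². Solving for V: V = ΔP·D²/(32μL) = 7.979·(0.3279)²/(32·0.0129·42.61) = 0.04877 m/s.
Check: Re = ρVD/μ = 887.5·0.04877·0.3279/0.0129 = 1100 < 2300, so the laminar assumption holds.
Q = V·A = 0.04877·(π/4·0.3279²) = 0.004119 m³/s = 14.83 m³/h.

Q ≈ 14.83 m³/h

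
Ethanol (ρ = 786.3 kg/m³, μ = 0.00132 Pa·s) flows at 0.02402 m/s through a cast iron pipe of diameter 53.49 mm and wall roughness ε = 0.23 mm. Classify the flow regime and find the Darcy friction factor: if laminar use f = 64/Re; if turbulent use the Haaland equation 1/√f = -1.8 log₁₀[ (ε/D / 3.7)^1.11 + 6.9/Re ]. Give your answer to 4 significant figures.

f ≈ 0.08362

Re = ρVD/μ = 786.3·0.02402·0.05349/0.00132 = 765.3.
Re < 2300 → laminar, so f = 64/Re = 0.08362 (roughness is irrelevant in laminar flow).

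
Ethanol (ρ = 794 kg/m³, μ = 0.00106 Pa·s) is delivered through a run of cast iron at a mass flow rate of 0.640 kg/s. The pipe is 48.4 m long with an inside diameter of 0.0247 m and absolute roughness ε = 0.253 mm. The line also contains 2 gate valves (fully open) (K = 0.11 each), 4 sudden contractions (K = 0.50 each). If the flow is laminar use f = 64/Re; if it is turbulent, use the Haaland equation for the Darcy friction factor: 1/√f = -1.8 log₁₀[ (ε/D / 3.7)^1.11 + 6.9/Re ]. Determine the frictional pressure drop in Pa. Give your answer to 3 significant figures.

A = πD²/4 = π(0.0247)²/4 = 0.0004792 m²; mean velocity V = ṁ/(ρA) = 0.64/(794 · 0.0004792) = 1.682 m/s.
Reynolds number Re = ρVD/μ = 794 · 1.682 · 0.0247 / 0.00106 = 3.112e+04.
Re > 4000 → turbulent. Relative roughness ε/D = 0.000253/0.0247 = 0.0102. Haaland: 1/√f = -1.8 log₁₀[(0.0102/3.7)^1.11 + 6.9/3.112e+04] = -1.8 log₁₀[0.00145 + 0.000222] = 4.999, so f = 0.04001.
Total minor-loss coefficient ΣK = 2·0.11 + 4·0.5 = 2.22.
ΔP = [f·L/D + ΣK]·(ρV²/2) = [0.04001·48.4/0.0247 + 2.22]·(794·1.682²/2) = [78.41 + 2.22]·1123 = 9.058e+04 Pa.

ΔP ≈ 90600 Pa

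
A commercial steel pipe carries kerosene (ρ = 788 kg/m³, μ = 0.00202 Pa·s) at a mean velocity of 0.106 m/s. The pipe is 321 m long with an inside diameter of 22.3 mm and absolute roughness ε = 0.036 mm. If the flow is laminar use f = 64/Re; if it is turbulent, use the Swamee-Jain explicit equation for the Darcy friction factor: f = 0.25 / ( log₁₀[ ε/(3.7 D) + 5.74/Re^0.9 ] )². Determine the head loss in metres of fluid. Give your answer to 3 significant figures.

Reynolds number Re = ρVD/μ = 788 · 0.106 · 0.0223 / 0.00202 = 922.1.
Re < 2300 → laminar flow, so f = 64/Re = 64/922.1 = 0.06941 (the turbulent correlation is not needed).
Darcy-Weisbach: ΔP = f(L/D)(ρV²/2) = 0.06941·(321/0.0223)·(788·0.106²/2) = 0.06941·1.439e+04·4.427 = 4423 Pa.
Head loss h_f = ΔP/(ρg) = 4423/(788·9.81) = 0.572 m.

h_f ≈ 0.572 m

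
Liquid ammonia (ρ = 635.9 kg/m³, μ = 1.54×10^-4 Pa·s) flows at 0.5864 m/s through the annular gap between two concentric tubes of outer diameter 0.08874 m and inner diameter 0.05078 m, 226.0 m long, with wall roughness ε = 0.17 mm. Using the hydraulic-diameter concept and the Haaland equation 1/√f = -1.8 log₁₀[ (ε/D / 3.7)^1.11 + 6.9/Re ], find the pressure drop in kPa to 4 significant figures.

ΔP ≈ 19.81 kPa

Hydraulic diameter D_h = 4A/P = D_o - D_i = 0.08874 - 0.05078 = 0.03796 m.
Re = ρVD_h/μ = 635.9·0.5864·0.03796/0.000154 = 9.192e+04.
ε/D_h = 0.00017/0.03796 = 0.00448; Haaland gives 1/√f = -1.8 log₁₀[0.000578+7.51e-05] = 5.733, so f = 0.03043.
ΔP = f(L/D_h)(ρV²/2) = 0.03043·226/0.03796·109.3 = 1.981e+04 Pa.
ΔP = 19.81 kPa.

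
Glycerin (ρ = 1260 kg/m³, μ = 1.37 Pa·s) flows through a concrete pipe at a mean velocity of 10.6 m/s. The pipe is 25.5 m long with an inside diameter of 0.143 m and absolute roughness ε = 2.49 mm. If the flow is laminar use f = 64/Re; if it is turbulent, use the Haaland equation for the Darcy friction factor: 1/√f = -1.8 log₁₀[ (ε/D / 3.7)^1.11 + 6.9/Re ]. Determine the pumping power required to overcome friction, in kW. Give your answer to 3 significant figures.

P ≈ 98.7 kW

Reynolds number Re = ρVD/μ = 1260 · 10.6 · 0.143 / 1.37 = 1394.
Re < 2300 → laminar flow, so f = 64/Re = 64/1394 = 0.04591 (the turbulent correlation is not needed).
Darcy-Weisbach: ΔP = f(L/D)(ρV²/2) = 0.04591·(25.5/0.143)·(1260·10.6²/2) = 0.04591·178.3·7.079e+04 = 5.795e+05 Pa.
Q = V·A = 10.6·0.01606 = 0.1702 m³/s.
Pumping power P = QΔP = 0.1702·5.795e+05 = 98650 W = 98.7 kW.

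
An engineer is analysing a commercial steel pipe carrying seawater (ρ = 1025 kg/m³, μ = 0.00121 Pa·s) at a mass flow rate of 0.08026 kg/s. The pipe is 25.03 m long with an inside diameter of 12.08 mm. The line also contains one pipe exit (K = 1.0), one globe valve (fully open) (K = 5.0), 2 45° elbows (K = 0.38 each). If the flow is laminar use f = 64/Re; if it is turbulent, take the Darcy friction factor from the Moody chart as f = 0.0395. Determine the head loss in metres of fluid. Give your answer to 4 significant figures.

A = πD²/4 = π(0.01208)²/4 = 0.0001146 m²; mean velocity V = ṁ/(ρA) = 0.08026/(1025 · 0.0001146) = 0.6832 m/s.
Reynolds number Re = ρVD/μ = 1025 · 0.6832 · 0.01208 / 0.00121 = 6991.
Re > 4000 → turbulent; use the Moody-chart value f = 0.0395.
Total minor-loss coefficient ΣK = 1·1 + 1·5 + 2·0.38 = 6.76.
ΔP = [f·L/D + ΣK]·(ρV²/2) = [0.0395·25.03/0.01208 + 6.76]·(1025·0.6832²/2) = [81.84 + 6.76]·239.2 = 2.12e+04 Pa.
Head loss h_f = ΔP/(ρg) = 2.12e+04/(1025·9.81) = 2.108 m.

h_f ≈ 2.108 m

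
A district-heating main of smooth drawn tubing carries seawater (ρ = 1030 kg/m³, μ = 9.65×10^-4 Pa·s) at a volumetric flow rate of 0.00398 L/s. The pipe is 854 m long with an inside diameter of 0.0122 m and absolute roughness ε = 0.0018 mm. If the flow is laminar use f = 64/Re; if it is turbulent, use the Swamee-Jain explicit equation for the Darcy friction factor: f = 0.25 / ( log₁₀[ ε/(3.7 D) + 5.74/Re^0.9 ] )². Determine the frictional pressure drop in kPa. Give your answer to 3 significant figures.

ΔP ≈ 6.03 kPa

Q = 0.00398 L/s = 0.00398/1000 = 3.98e-06 m³/s.
Cross-sectional area A = πD²/4 = π(0.0122)²/4 = 0.0001169 m²; mean velocity V = Q/A = 3.98e-06/0.0001169 = 0.03405 m/s.
Reynolds number Re = ρVD/μ = 1030 · 0.03405 · 0.0122 / 0.000965 = 443.3.
Re < 2300 → laminar flow, so f = 64/Re = 64/443.3 = 0.1444 (the turbulent correlation is not needed).
Darcy-Weisbach: ΔP = f(L/D)(ρV²/2) = 0.1444·(854/0.0122)·(1030·0.03405²/2) = 0.1444·7e+04·0.597 = 6032 Pa.
ΔP = 6032 Pa = 6.03 kPa.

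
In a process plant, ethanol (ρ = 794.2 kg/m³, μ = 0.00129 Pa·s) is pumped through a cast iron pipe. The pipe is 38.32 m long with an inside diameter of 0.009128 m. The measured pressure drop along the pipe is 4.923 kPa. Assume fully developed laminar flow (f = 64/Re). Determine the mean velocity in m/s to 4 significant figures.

V ≈ 0.2593 m/s

For laminar flow, f = 64/Re with Re = ρVD/μ, so Darcy-Weisbach reduces to ΔP = 32μLV/D². Solving for V: V = ΔP·D²/(32μL) = 4923·(0.009128)²/(32·0.00129·38.32) = 0.2593 m/s.
Check: Re = ρVD/μ = 794.2·0.2593·0.009128/0.00129 = 1457 < 2300, so the laminar assumption holds.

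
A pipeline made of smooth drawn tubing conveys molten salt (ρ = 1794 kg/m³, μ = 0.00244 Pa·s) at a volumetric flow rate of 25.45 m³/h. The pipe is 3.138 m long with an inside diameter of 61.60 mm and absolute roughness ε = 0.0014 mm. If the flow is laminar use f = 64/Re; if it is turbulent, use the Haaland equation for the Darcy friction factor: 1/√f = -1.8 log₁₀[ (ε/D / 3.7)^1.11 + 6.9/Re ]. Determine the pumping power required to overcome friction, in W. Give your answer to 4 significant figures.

Q = 25.45 m³/h = 25.45/3600 = 0.007069 m³/s.
Cross-sectional area A = πD²/4 = π(0.0616)²/4 = 0.00298 m²; mean velocity V = Q/A = 0.007069/0.00298 = 2.372 m/s.
Reynolds number Re = ρVD/μ = 1794 · 2.372 · 0.0616 / 0.00244 = 1.074e+05.
Re > 4000 → turbulent. Relative roughness ε/D = 1.4e-06/0.0616 = 2.27e-05. Haaland: 1/√f = -1.8 log₁₀[(2.27e-05/3.7)^1.11 + 6.9/1.074e+05] = -1.8 log₁₀[1.64e-06 + 6.42e-05] = 7.526, so f = 0.01765.
Darcy-Weisbach: ΔP = f(L/D)(ρV²/2) = 0.01765·(3.138/0.0616)·(1794·2.372²/2) = 0.01765·50.94·5047 = 4539 Pa.
Pumping power P = QΔP = 0.007069·4539 = 32.088 W = 32.09 W.

P ≈ 32.09 W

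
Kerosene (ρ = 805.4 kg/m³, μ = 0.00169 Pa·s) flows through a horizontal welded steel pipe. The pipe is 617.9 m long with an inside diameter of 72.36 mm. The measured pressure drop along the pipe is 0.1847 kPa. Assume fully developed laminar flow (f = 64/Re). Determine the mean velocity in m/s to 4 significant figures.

For laminar flow, f = 64/Re with Re = ρVD/μ, so Darcy-Weisbach reduces to ΔP = 32μLV/D². Solving for V: V = ΔP·D²/(32μL) = 184.7·(0.07236)²/(32·0.00169·617.9) = 0.02894 m/s.
Check: Re = ρVD/μ = 805.4·0.02894·0.07236/0.00169 = 998 < 2300, so the laminar assumption holds.

V ≈ 0.02894 m/s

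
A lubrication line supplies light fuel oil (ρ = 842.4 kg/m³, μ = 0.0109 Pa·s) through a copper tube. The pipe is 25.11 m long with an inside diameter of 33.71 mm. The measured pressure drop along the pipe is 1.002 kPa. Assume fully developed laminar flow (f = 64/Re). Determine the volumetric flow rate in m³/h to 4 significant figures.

Q ≈ 0.4177 m³/h

For laminar flow, f = 64/Re with Re = ρVD/μ, so Darcy-Weisbach reduces to ΔP = 32μLV/D². Solving for V: V = ΔP·D²/(32μL) = 1002·(0.03371)²/(32·0.0109·25.11) = 0.13 m/s.
Check: Re = ρVD/μ = 842.4·0.13·0.03371/0.0109 = 338.7 < 2300, so the laminar assumption holds.
Q = V·A = 0.13·(π/4·0.03371²) = 0.000116 m³/s = 0.4177 m³/h.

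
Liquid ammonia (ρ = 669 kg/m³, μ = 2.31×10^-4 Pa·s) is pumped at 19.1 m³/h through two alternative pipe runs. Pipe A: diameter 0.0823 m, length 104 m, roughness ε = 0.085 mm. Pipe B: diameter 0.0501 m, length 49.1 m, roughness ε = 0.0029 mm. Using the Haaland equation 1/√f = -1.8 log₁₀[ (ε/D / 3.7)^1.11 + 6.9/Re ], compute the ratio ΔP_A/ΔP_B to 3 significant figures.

ΔP_A/ΔP_B ≈ 0.259

Pipe A: V = Q/A = 0.005306/0.00532 = 0.9973 m/s; Re = 2.377e+05; ε/D = 0.00103; Haaland → f = 0.02086; ΔP_A = f(L/D)(ρV²/2) = 8772 Pa.
Pipe B: V = Q/A = 0.005306/0.001971 = 2.691 m/s; Re = 3.905e+05; ε/D = 5.79e-05; Haaland → f = 0.01426; ΔP_B = f(L/D)(ρV²/2) = 3.387e+04 Pa.
ΔP_A/ΔP_B = 8772/3.387e+04 = 0.259.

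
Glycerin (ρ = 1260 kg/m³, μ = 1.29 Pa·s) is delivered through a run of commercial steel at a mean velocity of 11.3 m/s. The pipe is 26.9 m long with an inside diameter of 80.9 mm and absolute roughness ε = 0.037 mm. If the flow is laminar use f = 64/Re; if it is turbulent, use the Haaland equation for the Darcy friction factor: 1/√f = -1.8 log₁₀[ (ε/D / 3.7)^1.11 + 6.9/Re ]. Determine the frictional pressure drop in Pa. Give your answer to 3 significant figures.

Reynolds number Re = ρVD/μ = 1260 · 11.3 · 0.0809 / 1.29 = 892.9.
Re < 2300 → laminar flow, so f = 64/Re = 64/892.9 = 0.07168 (the turbulent correlation is not needed).
Darcy-Weisbach: ΔP = f(L/D)(ρV²/2) = 0.07168·(26.9/0.0809)·(1260·11.3²/2) = 0.07168·332.5·8.044e+04 = 1.917e+06 Pa.

ΔP ≈ 1.92×10^6 Pa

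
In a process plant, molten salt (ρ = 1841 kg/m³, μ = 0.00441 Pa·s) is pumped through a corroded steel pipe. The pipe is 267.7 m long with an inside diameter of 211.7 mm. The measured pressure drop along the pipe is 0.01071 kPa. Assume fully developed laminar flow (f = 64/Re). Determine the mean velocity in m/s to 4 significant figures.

For laminar flow, f = 64/Re with Re = ρVD/μ, so Darcy-Weisbach reduces to ΔP = 32μLV/D². Solving for V: V = ΔP·D²/(32μL) = 10.71·(0.2117)²/(32·0.00441·267.7) = 0.01271 m/s.
Check: Re = ρVD/μ = 1841·0.01271·0.2117/0.00441 = 1123 < 2300, so the laminar assumption holds.

V ≈ 0.01271 m/s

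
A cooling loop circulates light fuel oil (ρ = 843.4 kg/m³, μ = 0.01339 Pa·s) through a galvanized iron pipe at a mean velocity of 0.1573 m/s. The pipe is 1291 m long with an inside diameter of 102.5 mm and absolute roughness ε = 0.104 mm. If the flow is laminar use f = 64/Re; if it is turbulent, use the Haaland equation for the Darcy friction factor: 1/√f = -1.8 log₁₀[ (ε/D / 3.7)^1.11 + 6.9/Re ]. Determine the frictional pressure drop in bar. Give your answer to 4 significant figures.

ΔP ≈ 0.08282 bar

Reynolds number Re = ρVD/μ = 843.4 · 0.1573 · 0.1025 / 0.0134 = 1016.
Re < 2300 → laminar flow, so f = 64/Re = 64/1016 = 0.06302 (the turbulent correlation is not needed).
Darcy-Weisbach: ΔP = f(L/D)(ρV²/2) = 0.06302·(1291/0.1025)·(843.4·0.1573²/2) = 0.06302·1.26e+04·10.43 = 8282 Pa.
ΔP = 8282 Pa = 0.08282 bar.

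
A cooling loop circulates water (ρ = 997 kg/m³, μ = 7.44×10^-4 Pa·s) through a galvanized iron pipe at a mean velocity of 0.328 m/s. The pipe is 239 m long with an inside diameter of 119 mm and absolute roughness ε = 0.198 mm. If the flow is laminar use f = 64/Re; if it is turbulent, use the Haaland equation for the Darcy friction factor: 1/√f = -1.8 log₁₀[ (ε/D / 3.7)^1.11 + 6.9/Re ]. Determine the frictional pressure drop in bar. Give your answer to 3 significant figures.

Reynolds number Re = ρVD/μ = 997 · 0.328 · 0.119 / 0.000744 = 5.23e+04.
Re > 4000 → turbulent. Relative roughness ε/D = 0.000198/0.119 = 0.00166. Haaland: 1/√f = -1.8 log₁₀[(0.00166/3.7)^1.11 + 6.9/5.23e+04] = -1.8 log₁₀[0.000193 + 0.000132] = 6.28, so f = 0.02536.
Darcy-Weisbach: ΔP = f(L/D)(ρV²/2) = 0.02536·(239/0.119)·(997·0.328²/2) = 0.02536·2008·53.63 = 2731 Pa.
ΔP = 2731 Pa = 0.0273 bar.

ΔP ≈ 0.0273 bar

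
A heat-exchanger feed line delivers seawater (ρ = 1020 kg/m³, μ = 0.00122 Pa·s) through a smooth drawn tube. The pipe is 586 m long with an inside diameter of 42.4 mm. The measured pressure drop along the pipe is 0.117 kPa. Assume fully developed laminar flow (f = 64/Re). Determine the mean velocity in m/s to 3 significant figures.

V ≈ 0.00919 m/s

For laminar flow, f = 64/Re with Re = ρVD/μ, so Darcy-Weisbach reduces to ΔP = 32μLV/D². Solving for V: V = ΔP·D²/(32μL) = 117·(0.0424)²/(32·0.00122·586) = 0.009194 m/s.
Check: Re = ρVD/μ = 1020·0.009194·0.0424/0.00122 = 325.9 < 2300, so the laminar assumption holds.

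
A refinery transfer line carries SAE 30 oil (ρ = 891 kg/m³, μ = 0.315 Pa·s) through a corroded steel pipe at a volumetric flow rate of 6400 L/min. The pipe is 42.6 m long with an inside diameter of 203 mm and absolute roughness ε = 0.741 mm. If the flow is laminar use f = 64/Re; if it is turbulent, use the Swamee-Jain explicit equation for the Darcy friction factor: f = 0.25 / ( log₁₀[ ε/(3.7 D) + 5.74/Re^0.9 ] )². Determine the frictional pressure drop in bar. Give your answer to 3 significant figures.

Q = 6400 L/min = 6400/60000 = 0.1067 m³/s.
Cross-sectional area A = πD²/4 = π(0.203)²/4 = 0.03237 m²; mean velocity V = Q/A = 0.1067/0.03237 = 3.296 m/s.
Reynolds number Re = ρVD/μ = 891 · 3.296 · 0.203 / 0.315 = 1892.
Re < 2300 → laminar flow, so f = 64/Re = 64/1892 = 0.03382 (the turbulent correlation is not needed).
Darcy-Weisbach: ΔP = f(L/D)(ρV²/2) = 0.03382·(42.6/0.203)·(891·3.296²/2) = 0.03382·209.9·4839 = 3.434e+04 Pa.
ΔP = 3.434e+04 Pa = 0.343 bar.

ΔP ≈ 0.343 bar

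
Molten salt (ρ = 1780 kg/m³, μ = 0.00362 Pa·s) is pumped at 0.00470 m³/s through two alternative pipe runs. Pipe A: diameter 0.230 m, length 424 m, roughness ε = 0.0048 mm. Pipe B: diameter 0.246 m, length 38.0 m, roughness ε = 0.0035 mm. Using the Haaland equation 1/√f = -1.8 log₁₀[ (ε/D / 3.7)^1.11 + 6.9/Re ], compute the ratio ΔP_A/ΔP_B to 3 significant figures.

ΔP_A/ΔP_B ≈ 15.3

Pipe A: V = Q/A = 0.0047/0.04155 = 0.1131 m/s; Re = 1.279e+04; ε/D = 2.09e-05; Haaland → f = 0.02892; ΔP_A = f(L/D)(ρV²/2) = 607.2 Pa.
Pipe B: V = Q/A = 0.0047/0.04753 = 0.09889 m/s; Re = 1.196e+04; ε/D = 1.42e-05; Haaland → f = 0.02943; ΔP_B = f(L/D)(ρV²/2) = 39.57 Pa.
ΔP_A/ΔP_B = 607.2/39.57 = 15.3.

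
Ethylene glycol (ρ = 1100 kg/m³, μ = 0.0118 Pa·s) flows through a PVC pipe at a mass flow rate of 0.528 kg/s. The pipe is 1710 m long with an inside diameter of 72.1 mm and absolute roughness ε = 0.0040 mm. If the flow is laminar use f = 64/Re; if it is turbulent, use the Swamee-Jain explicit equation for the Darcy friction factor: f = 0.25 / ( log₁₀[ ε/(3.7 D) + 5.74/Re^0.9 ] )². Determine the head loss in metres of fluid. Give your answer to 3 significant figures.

h_f ≈ 1.35 m

A = πD²/4 = π(0.0721)²/4 = 0.004083 m²; mean velocity V = ṁ/(ρA) = 0.528/(1100 · 0.004083) = 0.1176 m/s.
Reynolds number Re = ρVD/μ = 1100 · 0.1176 · 0.0721 / 0.0118 = 790.2.
Re < 2300 → laminar flow, so f = 64/Re = 64/790.2 = 0.08099 (the turbulent correlation is not needed).
Darcy-Weisbach: ΔP = f(L/D)(ρV²/2) = 0.08099·(1710/0.0721)·(1100·0.1176²/2) = 0.08099·2.372e+04·7.602 = 1.46e+04 Pa.
Head loss h_f = ΔP/(ρg) = 1.46e+04/(1100·9.81) = 1.35 m.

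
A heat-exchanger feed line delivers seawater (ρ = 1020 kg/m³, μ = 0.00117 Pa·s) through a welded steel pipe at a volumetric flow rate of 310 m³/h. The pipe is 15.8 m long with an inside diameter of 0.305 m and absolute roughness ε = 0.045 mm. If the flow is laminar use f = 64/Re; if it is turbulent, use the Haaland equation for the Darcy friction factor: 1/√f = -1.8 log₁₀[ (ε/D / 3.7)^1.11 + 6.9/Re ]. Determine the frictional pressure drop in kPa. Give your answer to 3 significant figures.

Q = 310 m³/h = 310/3600 = 0.08611 m³/s.
Cross-sectional area A = πD²/4 = π(0.305)²/4 = 0.07306 m²; mean velocity V = Q/A = 0.08611/0.07306 = 1.179 m/s.
Reynolds number Re = ρVD/μ = 1020 · 1.179 · 0.305 / 0.00117 = 3.134e+05.
Re > 4000 → turbulent. Relative roughness ε/D = 4.5e-05/0.305 = 0.000148. Haaland: 1/√f = -1.8 log₁₀[(0.000148/3.7)^1.11 + 6.9/3.134e+05] = -1.8 log₁₀[1.31e-05 + 2.2e-05] = 8.018, so f = 0.01555.
Darcy-Weisbach: ΔP = f(L/D)(ρV²/2) = 0.01555·(15.8/0.305)·(1020·1.179²/2) = 0.01555·51.8·708.5 = 570.8 Pa.
ΔP = 570.8 Pa = 0.571 kPa.

ΔP ≈ 0.571 kPa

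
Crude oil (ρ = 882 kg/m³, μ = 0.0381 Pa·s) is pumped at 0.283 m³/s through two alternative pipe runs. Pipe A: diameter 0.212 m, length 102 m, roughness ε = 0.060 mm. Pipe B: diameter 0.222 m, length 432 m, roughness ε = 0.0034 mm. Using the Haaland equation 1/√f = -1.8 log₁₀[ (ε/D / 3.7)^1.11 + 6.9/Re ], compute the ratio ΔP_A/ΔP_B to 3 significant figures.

Pipe A: V = Q/A = 0.283/0.0353 = 8.017 m/s; Re = 3.935e+04; ε/D = 0.000283; Haaland → f = 0.02262; ΔP_A = f(L/D)(ρV²/2) = 3.085e+05 Pa.
Pipe B: V = Q/A = 0.283/0.03871 = 7.311 m/s; Re = 3.757e+04; ε/D = 1.53e-05; Haaland → f = 0.02214; ΔP_B = f(L/D)(ρV²/2) = 1.016e+06 Pa.
ΔP_A/ΔP_B = 3.085e+05/1.016e+06 = 0.304.

ΔP_A/ΔP_B ≈ 0.304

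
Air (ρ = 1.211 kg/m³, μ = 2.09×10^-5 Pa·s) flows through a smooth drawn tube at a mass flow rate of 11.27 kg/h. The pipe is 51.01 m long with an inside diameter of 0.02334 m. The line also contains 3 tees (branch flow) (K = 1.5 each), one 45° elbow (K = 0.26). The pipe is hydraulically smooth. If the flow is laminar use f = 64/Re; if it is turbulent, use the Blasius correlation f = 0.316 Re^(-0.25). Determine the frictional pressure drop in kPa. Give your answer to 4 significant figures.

ΔP ≈ 1.711 kPa

ṁ = 11.27 kg/h = 11.27/3600 = 0.003131 kg/s.
A = πD²/4 = π(0.02334)²/4 = 0.0004279 m²; mean velocity V = ṁ/(ρA) = 0.003131/(1.211 · 0.0004279) = 6.042 m/s.
Reynolds number Re = ρVD/μ = 1.211 · 6.042 · 0.02334 / 2.09e-05 = 8171.
Re > 4000 → turbulent. Smooth-pipe (Blasius): f = 0.316 Re^(-0.25) = 0.316/(8171)^0.25 = 0.03324.
Total minor-loss coefficient ΣK = 3·1.5 + 1·0.26 = 4.76.
ΔP = [f·L/D + ΣK]·(ρV²/2) = [0.03324·51.01/0.02334 + 4.76]·(1.211·6.042²/2) = [72.64 + 4.76]·22.1 = 1711 Pa.
ΔP = 1711 Pa = 1.711 kPa.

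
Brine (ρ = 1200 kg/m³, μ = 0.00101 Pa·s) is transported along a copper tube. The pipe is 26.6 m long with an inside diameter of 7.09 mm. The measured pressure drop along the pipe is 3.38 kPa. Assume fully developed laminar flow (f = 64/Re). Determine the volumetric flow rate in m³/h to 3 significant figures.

Q ≈ 0.0281 m³/h

For laminar flow, f = 64/Re with Re = ρVD/μ, so Darcy-Weisbach reduces to ΔP = 32μLV/D². Solving for V: V = ΔP·D²/(32μL) = 3380·(0.00709)²/(32·0.00101·26.6) = 0.1976 m/s.
Check: Re = ρVD/μ = 1200·0.1976·0.00709/0.00101 = 1665 < 2300, so the laminar assumption holds.
Q = V·A = 0.1976·(π/4·0.00709²) = 7.803e-06 m³/s = 0.0281 m³/h.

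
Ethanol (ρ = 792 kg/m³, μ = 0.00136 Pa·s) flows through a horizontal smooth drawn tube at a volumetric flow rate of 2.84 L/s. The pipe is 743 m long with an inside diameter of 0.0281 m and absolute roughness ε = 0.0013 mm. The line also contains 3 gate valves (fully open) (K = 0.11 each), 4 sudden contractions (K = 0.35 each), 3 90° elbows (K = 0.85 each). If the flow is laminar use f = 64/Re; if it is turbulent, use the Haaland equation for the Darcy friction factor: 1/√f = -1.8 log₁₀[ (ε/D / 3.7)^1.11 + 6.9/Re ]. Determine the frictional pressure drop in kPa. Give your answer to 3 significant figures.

Q = 2.84 L/s = 2.84/1000 = 0.00284 m³/s.
Cross-sectional area A = πD²/4 = π(0.0281)²/4 = 0.0006202 m²; mean velocity V = Q/A = 0.00284/0.0006202 = 4.579 m/s.
Reynolds number Re = ρVD/μ = 792 · 4.579 · 0.0281 / 0.00136 = 7.494e+04.
Re > 4000 → turbulent. Relative roughness ε/D = 1.3e-06/0.0281 = 4.63e-05. Haaland: 1/√f = -1.8 log₁₀[(4.63e-05/3.7)^1.11 + 6.9/7.494e+04] = -1.8 log₁₀[3.61e-06 + 9.21e-05] = 7.234, so f = 0.01911.
Total minor-loss coefficient ΣK = 3·0.11 + 4·0.35 + 3·0.85 = 4.28.
ΔP = [f·L/D + ΣK]·(ρV²/2) = [0.01911·743/0.0281 + 4.28]·(792·4.579²/2) = [505.2 + 4.28]·8305 = 4.231e+06 Pa.
ΔP = 4.231e+06 Pa = 4230 kPa.

ΔP ≈ 4230 kPa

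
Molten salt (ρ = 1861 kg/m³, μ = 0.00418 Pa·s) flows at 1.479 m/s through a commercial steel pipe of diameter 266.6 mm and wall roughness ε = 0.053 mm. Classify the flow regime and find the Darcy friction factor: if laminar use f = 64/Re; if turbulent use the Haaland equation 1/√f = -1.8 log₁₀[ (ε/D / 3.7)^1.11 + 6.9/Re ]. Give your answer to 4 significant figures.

f ≈ 0.01717

Re = ρVD/μ = 1861·1.479·0.2666/0.00418 = 1.755e+05.
Re > 4000 → turbulent. ε/D = 5.3e-05/0.2666 = 0.000199; Haaland: 1/√f = -1.8 log₁₀[1.82e-05 + 3.93e-05] = 7.632, so f = 0.01717.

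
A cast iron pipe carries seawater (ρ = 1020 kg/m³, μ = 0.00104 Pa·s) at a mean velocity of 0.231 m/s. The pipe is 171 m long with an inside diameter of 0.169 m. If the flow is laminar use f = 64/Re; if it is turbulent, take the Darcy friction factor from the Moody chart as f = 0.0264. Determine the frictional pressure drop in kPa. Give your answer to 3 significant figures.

ΔP ≈ 0.727 kPa

Reynolds number Re = ρVD/μ = 1020 · 0.231 · 0.169 / 0.00104 = 3.829e+04.
Re > 4000 → turbulent; use the Moody-chart value f = 0.0264.
Darcy-Weisbach: ΔP = f(L/D)(ρV²/2) = 0.0264·(171/0.169)·(1020·0.231²/2) = 0.0264·1012·27.21 = 727 Pa.
ΔP = 727 Pa = 0.727 kPa.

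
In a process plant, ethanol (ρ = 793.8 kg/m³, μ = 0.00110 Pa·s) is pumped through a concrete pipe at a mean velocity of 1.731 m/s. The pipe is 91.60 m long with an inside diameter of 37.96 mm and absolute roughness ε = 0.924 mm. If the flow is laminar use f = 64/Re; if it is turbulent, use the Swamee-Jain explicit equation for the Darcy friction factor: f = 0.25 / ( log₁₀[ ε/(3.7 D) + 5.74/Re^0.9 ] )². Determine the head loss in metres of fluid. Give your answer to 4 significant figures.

h_f ≈ 19.76 m

Reynolds number Re = ρVD/μ = 793.8 · 1.731 · 0.03796 / 0.0011 = 4.742e+04.
Re > 4000 → turbulent. Relative roughness ε/D = 0.000924/0.03796 = 0.0243. Swamee-Jain: f = 0.25/(log₁₀[0.0243/3.7 + 5.74/4.742e+04^0.9])² = 0.25/(log₁₀[0.00658 + 0.000355])² = 0.25/(-2.159)² = 0.05363.
Darcy-Weisbach: ΔP = f(L/D)(ρV²/2) = 0.05363·(91.6/0.03796)·(793.8·1.731²/2) = 0.05363·2413·1189 = 1.539e+05 Pa.
Head loss h_f = ΔP/(ρg) = 1.539e+05/(793.8·9.81) = 19.76 m.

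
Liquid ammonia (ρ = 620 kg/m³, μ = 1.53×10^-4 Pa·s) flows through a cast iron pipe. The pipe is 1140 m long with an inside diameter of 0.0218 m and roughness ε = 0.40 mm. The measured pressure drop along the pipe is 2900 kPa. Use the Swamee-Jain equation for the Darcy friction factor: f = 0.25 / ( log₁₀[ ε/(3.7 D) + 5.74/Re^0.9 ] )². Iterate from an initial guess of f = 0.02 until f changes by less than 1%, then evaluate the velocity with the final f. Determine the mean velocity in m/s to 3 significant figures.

V ≈ 1.94 m/s

Rearranging Darcy-Weisbach: V = √(2·ΔP·D/(f·L·ρ)). With ε/D = 0.0004/0.0218 = 0.0183, iterate starting from f = 0.02:
  f = 0.02 → V = √(2·2.9e+06·0.0218/(0.02·1140·620)) = 2.991 m/s; Re = ρVD/μ = 2.642e+05; f → 0.04734
  f = 0.04734 → V = 1.944 m/s; Re = 1.717e+05; f → 0.04747
Converged (Δf/f < 1%). With the final f = 0.04747: V = √(2·2.9e+06·0.0218/(0.04747·1140·620)) = 1.941 m/s.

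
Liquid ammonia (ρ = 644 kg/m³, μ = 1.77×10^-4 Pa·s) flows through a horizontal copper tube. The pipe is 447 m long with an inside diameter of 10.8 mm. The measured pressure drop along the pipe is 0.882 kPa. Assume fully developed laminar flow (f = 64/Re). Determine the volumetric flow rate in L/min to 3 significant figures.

For laminar flow, f = 64/Re with Re = ρVD/μ, so Darcy-Weisbach reduces to ΔP = 32μLV/D². Solving for V: V = ΔP·D²/(32μL) = 882·(0.0108)²/(32·0.000177·447) = 0.04063 m/s.
Check: Re = ρVD/μ = 644·0.04063·0.0108/0.000177 = 1597 < 2300, so the laminar assumption holds.
Q = V·A = 0.04063·(π/4·0.0108²) = 3.722e-06 m³/s = 0.223 L/min.

Q ≈ 0.223 L/min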